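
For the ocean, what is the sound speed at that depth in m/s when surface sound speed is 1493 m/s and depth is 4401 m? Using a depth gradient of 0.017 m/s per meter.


1567.817 m/s


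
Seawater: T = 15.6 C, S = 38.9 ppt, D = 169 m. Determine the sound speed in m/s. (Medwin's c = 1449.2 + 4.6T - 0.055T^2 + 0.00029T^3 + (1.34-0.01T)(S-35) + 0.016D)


c = 1449.2 + 4.6*15.6 - 0.055*15.6^2 + 0.00029*15.6^3 + (1.34 - 0.01*15.6)*(38.9 - 35) + 0.016*169 = 1516.0

1516.0 m/s


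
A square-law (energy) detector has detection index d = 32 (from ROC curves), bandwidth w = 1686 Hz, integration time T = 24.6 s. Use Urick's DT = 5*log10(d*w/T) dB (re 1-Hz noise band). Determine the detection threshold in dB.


DT = 5*log10(d*w/T) = 5*log10(32 * 1686 / 24.6) = 5*log10(2193.17) = 16.71

16.71 dB


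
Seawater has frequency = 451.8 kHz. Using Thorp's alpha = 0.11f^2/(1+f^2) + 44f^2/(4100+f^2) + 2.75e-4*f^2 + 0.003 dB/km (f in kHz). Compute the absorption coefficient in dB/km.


99.381 dB/km


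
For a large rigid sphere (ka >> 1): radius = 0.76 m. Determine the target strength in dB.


TS = 10*log10(0.76^2 / 4) = 10*log10(0.1444) = -8.4

-8.4 dB


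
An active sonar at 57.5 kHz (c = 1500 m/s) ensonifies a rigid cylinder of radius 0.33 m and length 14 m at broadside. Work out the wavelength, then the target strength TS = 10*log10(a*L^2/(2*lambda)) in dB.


Step 1: lambda = c/f = 1500/57500 = 0.02609 m
Step 2: TS = 10*log10(a*L^2/(2*lambda)) = 10*log10(0.33*14^2/(2*0.02609)) = 30.93

30.93 dB


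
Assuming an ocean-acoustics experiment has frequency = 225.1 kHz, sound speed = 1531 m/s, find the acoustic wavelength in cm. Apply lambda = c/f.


0.68 cm


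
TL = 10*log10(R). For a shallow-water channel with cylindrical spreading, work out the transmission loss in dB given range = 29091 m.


44.64 dB


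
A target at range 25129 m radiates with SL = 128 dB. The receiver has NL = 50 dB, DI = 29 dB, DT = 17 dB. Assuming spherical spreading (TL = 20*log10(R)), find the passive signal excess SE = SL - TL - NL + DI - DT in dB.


Step 1: TL = 20*log10(25129) = 88.0 dB
Step 2: SE = 128 - 88.0 - 50 + 29 - 17 = 2.0

2.0 dB


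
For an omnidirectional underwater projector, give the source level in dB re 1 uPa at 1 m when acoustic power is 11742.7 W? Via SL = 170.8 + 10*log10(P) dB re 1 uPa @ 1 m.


SL = 170.8 + 10*log10(11742.7) = 170.8 + 40.7 = 211.5

211.5 dB


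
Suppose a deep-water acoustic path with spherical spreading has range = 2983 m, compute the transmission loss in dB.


69.49 dB


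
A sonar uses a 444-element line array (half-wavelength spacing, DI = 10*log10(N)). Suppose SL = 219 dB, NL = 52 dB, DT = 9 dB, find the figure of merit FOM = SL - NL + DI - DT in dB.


184.47 dB


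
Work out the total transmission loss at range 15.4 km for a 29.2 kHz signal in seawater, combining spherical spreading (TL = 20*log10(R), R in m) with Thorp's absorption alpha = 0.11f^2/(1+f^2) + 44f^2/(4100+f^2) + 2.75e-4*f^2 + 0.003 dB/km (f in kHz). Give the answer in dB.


Step 1 (Thorp): alpha = 0.11*852.64/(1+852.64) + 44*852.64/(4100+852.64) + 2.75e-4*852.64 + 0.003 = 7.9223 dB/km
Step 2: TL_spread = 20*log10(15400) = 83.75 dB
Step 3: TL_abs = alpha*R = 7.9223 * 15.4 = 122.0 dB
Step 4: TL_total = 83.75 + 122.0 = 205.75

205.75 dB


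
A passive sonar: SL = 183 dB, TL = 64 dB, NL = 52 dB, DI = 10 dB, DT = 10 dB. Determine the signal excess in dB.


SE = SL - TL - NL + DI - DT = 183 - 64 - 52 + 10 - 10 = 67

67 dB


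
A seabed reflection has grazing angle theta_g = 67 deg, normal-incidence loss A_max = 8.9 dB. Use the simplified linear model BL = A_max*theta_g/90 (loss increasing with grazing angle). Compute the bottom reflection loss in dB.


BL = A_max * theta_g / 90 = 8.9 * 67 / 90 = 6.63

6.63 dB


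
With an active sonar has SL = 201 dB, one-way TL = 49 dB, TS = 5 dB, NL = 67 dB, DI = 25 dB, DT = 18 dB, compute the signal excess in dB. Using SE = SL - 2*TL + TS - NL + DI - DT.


SE = SL - 2*TL + TS - NL + DI - DT = 201 - 2*49 + (5) - 67 + 25 - 18 = 48

48 dB


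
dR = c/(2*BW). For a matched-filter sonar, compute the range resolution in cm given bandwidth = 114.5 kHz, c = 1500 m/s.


dR = c/(2*BW) = 1500 / (2 * 114.5e3) = 0.0066 m = 0.66 cm

0.66 cm


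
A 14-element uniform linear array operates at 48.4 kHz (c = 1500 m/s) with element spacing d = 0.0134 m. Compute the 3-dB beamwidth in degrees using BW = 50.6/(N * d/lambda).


Step 1: lambda = 1500/48400 = 0.03099 m
Step 2: d/lambda = 0.0134/0.03099 = 0.4324
Step 3: BW = 50.6/(N * d/lambda) = 50.6/(14 * 0.4324) = 8.36

8.36 deg


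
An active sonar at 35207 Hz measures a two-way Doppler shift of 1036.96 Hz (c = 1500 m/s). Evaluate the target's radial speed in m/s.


From fd = 2*f*v/c, v = c*fd/(2*f) = 1500 * 1036.96 / (2*35207) = 22.09

22.09 m/s


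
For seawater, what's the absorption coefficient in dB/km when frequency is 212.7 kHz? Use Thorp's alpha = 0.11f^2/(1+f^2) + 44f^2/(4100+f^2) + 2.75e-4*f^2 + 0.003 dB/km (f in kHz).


52.898 dB/km


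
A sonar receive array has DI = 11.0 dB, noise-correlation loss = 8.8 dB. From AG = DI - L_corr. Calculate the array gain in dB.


AG = DI - L_corr = 11.0 - 8.8 = 2.2

2.2 dB


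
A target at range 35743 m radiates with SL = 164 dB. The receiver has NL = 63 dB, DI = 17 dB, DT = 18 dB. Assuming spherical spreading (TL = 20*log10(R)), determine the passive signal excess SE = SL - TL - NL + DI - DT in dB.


Step 1: TL = 20*log10(35743) = 91.06 dB
Step 2: SE = 164 - 91.06 - 63 + 17 - 18 = 8.94

8.94 dB


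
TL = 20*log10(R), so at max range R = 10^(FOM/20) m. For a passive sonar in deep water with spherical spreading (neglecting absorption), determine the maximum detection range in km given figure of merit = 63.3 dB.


1.46 km


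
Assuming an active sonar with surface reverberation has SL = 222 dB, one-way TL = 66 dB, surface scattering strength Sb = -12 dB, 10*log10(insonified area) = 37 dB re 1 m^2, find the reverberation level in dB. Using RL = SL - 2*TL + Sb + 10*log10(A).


115 dB


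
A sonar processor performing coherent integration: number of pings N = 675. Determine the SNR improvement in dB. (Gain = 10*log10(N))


Gain = 10*log10(675) = 28.29

28.29 dB


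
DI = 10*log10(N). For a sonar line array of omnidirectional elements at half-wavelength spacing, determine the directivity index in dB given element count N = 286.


DI = 10*log10(286) = 24.56

24.56 dB


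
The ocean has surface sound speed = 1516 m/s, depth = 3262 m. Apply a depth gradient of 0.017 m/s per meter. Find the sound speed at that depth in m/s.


1571.454 m/s


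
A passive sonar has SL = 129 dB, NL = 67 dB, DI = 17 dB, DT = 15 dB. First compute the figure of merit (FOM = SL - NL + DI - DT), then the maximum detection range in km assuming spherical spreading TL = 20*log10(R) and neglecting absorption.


Step 1: FOM = SL - NL + DI - DT = 129 - 67 + 17 - 15 = 64 dB
Step 2: at max range FOM = TL = 20*log10(R), so R = 10^(64/20) = 1584.89 m = 1.58 km

1.58 km


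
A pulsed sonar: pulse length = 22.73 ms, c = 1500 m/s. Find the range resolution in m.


dR = c*tau/2 = 1500 * 22.73e-3 / 2 = 17.0475

17.0475 m


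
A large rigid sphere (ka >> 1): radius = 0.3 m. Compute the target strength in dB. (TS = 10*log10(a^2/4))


-16.48 dB


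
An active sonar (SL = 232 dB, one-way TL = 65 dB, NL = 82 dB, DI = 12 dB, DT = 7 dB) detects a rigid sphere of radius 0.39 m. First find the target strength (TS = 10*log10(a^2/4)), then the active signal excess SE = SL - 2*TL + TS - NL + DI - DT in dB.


Step 1: TS = 10*log10(0.39^2/4) = -14.2 dB
Step 2: SE = SL - 2*TL + TS - NL + DI - DT = 232 - 2*65 + (-14.2) - 82 + 12 - 7 = 10.8

10.8 dB


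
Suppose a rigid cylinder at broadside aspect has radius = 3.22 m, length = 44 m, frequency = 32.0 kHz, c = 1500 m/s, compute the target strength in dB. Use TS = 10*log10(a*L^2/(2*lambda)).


lambda = 1500/32000 = 0.04688 m
TS = 10*log10(3.22*44^2/(2*0.04688)) = 48.23

48.23 dB


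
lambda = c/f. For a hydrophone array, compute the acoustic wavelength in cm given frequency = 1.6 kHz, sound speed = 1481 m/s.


lambda = c/f = 1481 / 1600 = 0.9256 m = 92.56 cm

92.56 cm


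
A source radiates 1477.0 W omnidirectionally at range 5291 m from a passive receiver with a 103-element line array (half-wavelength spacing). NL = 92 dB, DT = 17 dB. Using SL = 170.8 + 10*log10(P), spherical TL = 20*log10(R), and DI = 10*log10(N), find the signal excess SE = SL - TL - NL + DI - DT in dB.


Step 1: SL = 170.8 + 10*log10(1477.0) = 202.49 dB
Step 2: TL = 20*log10(5291) = 74.47 dB
Step 3: DI = 10*log10(103) = 20.13 dB
Step 4: SE = SL - TL - NL + DI - DT = 202.49 - 74.47 - 92 + 20.13 - 17 = 39.15

39.15 dB


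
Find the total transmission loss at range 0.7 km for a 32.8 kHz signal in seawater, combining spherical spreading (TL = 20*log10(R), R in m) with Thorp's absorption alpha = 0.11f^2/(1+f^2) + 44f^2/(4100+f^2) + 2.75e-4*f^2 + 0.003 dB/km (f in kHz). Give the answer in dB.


Step 1 (Thorp): alpha = 0.11*1075.84/(1+1075.84) + 44*1075.84/(4100+1075.84) + 2.75e-4*1075.84 + 0.003 = 9.5545 dB/km
Step 2: TL_spread = 20*log10(700) = 56.9 dB
Step 3: TL_abs = alpha*R = 9.5545 * 0.7 = 6.69 dB
Step 4: TL_total = 56.9 + 6.69 = 63.59

63.59 dB


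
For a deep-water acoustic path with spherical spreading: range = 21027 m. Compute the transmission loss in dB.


86.46 dB


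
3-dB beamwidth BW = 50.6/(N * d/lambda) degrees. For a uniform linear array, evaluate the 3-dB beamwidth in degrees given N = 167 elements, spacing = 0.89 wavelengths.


0.34 deg


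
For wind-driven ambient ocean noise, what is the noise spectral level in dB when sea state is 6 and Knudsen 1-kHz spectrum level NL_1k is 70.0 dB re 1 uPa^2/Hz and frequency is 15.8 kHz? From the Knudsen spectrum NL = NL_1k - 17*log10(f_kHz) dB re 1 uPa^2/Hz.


NL = NL_1k - 17*log10(f_kHz) = 70.0 - 17*log10(15.8) = 70.0 - (20.38) = 49.62

49.62 dB


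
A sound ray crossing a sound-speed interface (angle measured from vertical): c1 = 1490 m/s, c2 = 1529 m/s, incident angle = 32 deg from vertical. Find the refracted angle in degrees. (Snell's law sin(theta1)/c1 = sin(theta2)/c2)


32.94 deg


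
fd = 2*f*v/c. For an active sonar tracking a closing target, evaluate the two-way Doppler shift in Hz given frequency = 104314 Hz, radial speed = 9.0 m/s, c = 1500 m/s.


1251.77 Hz


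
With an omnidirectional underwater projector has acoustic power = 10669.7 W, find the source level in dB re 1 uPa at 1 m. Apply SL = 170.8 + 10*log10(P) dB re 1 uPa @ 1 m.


211.08 dB


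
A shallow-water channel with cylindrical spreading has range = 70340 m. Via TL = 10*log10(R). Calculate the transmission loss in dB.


TL = 10*log10(70340) = 48.47

48.47 dB


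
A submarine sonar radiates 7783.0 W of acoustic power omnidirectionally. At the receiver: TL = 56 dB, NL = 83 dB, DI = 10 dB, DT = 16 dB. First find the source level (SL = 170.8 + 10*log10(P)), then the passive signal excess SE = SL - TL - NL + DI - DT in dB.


Step 1: SL = 170.8 + 10*log10(7783.0) = 209.71 dB
Step 2: SE = SL - TL - NL + DI - DT = 209.71 - 56 - 83 + 10 - 16 = 64.71

64.71 dB


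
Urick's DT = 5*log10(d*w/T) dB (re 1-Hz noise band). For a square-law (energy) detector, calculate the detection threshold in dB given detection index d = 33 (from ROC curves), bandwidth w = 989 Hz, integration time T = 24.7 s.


15.61 dB


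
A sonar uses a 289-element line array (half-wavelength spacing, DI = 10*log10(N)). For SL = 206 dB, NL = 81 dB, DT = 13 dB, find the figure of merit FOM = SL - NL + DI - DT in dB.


136.61 dB


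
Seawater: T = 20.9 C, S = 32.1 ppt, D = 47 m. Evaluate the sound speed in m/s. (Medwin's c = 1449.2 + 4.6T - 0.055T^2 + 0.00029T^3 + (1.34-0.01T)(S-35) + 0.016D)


c = 1449.2 + 4.6*20.9 - 0.055*20.9^2 + 0.00029*20.9^3 + (1.34 - 0.01*20.9)*(32.1 - 35) + 0.016*47 = 1521.44

1521.44 m/s


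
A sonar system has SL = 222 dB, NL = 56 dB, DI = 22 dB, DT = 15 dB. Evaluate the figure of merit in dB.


173 dB


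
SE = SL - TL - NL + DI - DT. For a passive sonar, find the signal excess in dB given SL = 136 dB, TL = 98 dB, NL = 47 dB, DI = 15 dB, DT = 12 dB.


SE = SL - TL - NL + DI - DT = 136 - 98 - 47 + 15 - 12 = -6

-6 dB


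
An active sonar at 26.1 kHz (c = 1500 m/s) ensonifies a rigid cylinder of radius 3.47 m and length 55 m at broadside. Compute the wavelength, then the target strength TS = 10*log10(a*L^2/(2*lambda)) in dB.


Step 1: lambda = c/f = 1500/26100 = 0.05747 m
Step 2: TS = 10*log10(a*L^2/(2*lambda)) = 10*log10(3.47*55^2/(2*0.05747)) = 49.61

49.61 dB


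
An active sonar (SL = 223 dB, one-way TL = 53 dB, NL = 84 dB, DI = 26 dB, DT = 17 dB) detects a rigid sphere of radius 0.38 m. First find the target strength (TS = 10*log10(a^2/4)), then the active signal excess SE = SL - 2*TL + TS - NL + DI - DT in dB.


Step 1: TS = 10*log10(0.38^2/4) = -14.42 dB
Step 2: SE = SL - 2*TL + TS - NL + DI - DT = 223 - 2*53 + (-14.42) - 84 + 26 - 17 = 27.58

27.58 dB


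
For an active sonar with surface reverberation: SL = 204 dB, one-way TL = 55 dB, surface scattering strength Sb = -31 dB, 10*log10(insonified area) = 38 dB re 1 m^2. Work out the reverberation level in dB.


101 dB


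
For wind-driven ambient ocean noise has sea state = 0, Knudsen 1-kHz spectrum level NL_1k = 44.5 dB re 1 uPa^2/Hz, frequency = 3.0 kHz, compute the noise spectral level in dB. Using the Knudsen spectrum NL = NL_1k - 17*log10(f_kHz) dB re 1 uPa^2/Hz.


36.39 dB


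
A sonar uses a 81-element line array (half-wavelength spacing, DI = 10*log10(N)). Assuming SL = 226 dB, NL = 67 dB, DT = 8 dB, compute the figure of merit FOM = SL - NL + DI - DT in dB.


Step 1: DI = 10*log10(81) = 19.08 dB
Step 2: FOM = SL - NL + DI - DT = 226 - 67 + 19.08 - 8 = 170.08

170.08 dB


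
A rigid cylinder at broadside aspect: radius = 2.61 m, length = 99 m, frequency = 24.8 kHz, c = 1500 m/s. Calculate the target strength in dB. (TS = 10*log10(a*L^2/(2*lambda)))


lambda = 1500/24800 = 0.06048 m
TS = 10*log10(2.61*99^2/(2*0.06048)) = 53.25

53.25 dB


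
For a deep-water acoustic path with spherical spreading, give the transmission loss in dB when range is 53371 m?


TL = 20*log10(53371) = 94.55

94.55 dB


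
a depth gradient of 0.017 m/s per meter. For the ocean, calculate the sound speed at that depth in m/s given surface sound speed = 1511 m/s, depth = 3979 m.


1578.643 m/s


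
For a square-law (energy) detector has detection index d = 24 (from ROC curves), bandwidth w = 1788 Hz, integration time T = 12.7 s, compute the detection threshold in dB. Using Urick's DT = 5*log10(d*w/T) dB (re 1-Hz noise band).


17.64 dB


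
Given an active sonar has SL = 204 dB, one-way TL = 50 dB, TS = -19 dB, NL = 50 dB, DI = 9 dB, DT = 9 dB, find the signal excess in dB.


SE = SL - 2*TL + TS - NL + DI - DT = 204 - 2*50 + (-19) - 50 + 9 - 9 = 35

35 dB


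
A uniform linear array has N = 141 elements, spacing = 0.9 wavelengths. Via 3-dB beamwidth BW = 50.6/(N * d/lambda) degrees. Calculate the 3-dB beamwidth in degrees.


BW = 50.6 / (141 * 0.9) = 50.6 / 126.9 = 0.4

0.4 deg


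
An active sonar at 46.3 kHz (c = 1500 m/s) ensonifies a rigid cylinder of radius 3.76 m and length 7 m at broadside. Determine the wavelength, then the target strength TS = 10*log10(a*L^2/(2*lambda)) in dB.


Step 1: lambda = c/f = 1500/46300 = 0.0324 m
Step 2: TS = 10*log10(a*L^2/(2*lambda)) = 10*log10(3.76*7^2/(2*0.0324)) = 34.54

34.54 dB


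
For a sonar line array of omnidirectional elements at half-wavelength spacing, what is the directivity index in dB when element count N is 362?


DI = 10*log10(362) = 25.59

25.59 dB


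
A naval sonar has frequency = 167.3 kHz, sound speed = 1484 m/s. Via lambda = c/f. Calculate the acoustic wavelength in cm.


lambda = c/f = 1484 / 167300 = 0.0089 m = 0.89 cm

0.89 cm


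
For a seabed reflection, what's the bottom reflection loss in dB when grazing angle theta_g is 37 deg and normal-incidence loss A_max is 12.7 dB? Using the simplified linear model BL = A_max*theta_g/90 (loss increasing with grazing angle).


5.22 dB


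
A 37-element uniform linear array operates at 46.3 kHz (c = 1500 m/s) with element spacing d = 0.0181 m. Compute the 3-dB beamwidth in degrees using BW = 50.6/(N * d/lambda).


Step 1: lambda = 1500/46300 = 0.0324 m
Step 2: d/lambda = 0.0181/0.0324 = 0.5586
Step 3: BW = 50.6/(N * d/lambda) = 50.6/(37 * 0.5586) = 2.45

2.45 deg


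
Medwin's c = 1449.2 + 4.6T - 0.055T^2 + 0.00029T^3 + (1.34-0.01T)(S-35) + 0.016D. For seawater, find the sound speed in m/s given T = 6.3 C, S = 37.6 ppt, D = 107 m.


1481.1 m/s


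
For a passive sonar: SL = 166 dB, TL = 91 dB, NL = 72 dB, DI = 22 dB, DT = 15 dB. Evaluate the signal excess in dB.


SE = SL - TL - NL + DI - DT = 166 - 91 - 72 + 22 - 15 = 10

10 dB


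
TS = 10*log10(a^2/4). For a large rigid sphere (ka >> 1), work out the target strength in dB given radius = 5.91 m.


TS = 10*log10(5.91^2 / 4) = 10*log10(8.732025) = 9.41

9.41 dB


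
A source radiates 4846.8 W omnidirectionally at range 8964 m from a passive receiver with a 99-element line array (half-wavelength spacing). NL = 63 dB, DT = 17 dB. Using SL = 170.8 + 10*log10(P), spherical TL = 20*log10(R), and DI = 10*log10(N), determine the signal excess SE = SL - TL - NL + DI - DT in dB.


Step 1: SL = 170.8 + 10*log10(4846.8) = 207.65 dB
Step 2: TL = 20*log10(8964) = 79.05 dB
Step 3: DI = 10*log10(99) = 19.96 dB
Step 4: SE = SL - TL - NL + DI - DT = 207.65 - 79.05 - 63 + 19.96 - 17 = 68.56

68.56 dB


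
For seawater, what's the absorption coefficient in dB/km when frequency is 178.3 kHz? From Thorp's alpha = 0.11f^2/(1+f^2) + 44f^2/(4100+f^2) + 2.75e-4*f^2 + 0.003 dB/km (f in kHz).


f^2 = 31790.89
alpha = 0.11*31790.89/(1+31790.89) + 44*31790.89/(4100+31790.89) + 2.75e-4*31790.89 + 0.003 = 47.829

47.829 dB/km


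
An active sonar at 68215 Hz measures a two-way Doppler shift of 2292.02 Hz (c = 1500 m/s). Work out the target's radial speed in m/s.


From fd = 2*f*v/c, v = c*fd/(2*f) = 1500 * 2292.02 / (2*68215) = 25.2

25.2 m/s


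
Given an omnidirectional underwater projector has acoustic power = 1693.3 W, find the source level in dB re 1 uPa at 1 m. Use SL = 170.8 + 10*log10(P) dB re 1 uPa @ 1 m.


203.09 dB


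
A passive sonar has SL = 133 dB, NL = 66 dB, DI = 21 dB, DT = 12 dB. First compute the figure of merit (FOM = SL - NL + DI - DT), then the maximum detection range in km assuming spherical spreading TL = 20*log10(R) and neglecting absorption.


Step 1: FOM = SL - NL + DI - DT = 133 - 66 + 21 - 12 = 76 dB
Step 2: at max range FOM = TL = 20*log10(R), so R = 10^(76/20) = 6309.57 m = 6.31 km

6.31 km


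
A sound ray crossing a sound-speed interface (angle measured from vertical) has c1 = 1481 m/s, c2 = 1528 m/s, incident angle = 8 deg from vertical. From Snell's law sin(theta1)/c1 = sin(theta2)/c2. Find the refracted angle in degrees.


sin(theta2) = (c2/c1)*sin(theta1) = (1528/1481)*sin(8 deg) = 0.14359
theta2 = arcsin(0.14359) = 8.26

8.26 deg


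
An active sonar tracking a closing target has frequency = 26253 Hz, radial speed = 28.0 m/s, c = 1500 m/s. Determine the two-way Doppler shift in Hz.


fd = 2*f*v/c = 2 * 26253 * 28.0 / 1500 = 980.11

980.11 Hz


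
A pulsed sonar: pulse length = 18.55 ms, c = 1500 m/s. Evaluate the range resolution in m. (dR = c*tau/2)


dR = c*tau/2 = 1500 * 18.55e-3 / 2 = 13.9125

13.9125 m


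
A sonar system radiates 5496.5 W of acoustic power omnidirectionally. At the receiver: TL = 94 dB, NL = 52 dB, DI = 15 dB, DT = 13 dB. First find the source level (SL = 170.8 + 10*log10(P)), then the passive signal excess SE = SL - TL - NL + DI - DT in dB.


Step 1: SL = 170.8 + 10*log10(5496.5) = 208.2 dB
Step 2: SE = SL - TL - NL + DI - DT = 208.2 - 94 - 52 + 15 - 13 = 64.2

64.2 dB


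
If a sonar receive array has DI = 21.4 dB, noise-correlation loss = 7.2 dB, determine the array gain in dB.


AG = DI - L_corr = 21.4 - 7.2 = 14.2

14.2 dB


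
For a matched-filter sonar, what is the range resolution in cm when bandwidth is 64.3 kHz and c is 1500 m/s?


1.17 cm


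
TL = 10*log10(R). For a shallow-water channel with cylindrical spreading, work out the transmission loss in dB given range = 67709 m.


TL = 10*log10(67709) = 48.31

48.31 dB


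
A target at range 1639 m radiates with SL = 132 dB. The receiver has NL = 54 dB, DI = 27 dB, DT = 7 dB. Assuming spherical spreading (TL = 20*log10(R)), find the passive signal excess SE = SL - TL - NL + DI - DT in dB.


33.71 dB


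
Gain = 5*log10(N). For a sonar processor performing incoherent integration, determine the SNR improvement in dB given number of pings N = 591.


Gain = 5*log10(591) = 13.86

13.86 dB


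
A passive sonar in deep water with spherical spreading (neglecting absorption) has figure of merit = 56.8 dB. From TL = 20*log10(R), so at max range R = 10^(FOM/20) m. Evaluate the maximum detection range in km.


0.69 km


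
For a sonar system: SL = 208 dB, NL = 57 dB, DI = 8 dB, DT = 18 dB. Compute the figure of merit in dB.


141 dB


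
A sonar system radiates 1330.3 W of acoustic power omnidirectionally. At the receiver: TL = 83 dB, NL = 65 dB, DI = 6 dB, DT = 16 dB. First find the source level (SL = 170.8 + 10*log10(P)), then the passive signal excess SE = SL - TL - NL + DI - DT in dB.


Step 1: SL = 170.8 + 10*log10(1330.3) = 202.04 dB
Step 2: SE = SL - TL - NL + DI - DT = 202.04 - 83 - 65 + 6 - 16 = 44.04

44.04 dB


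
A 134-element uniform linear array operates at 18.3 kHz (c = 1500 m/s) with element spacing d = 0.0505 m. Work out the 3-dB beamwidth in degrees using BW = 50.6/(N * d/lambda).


Step 1: lambda = 1500/18300 = 0.08197 m
Step 2: d/lambda = 0.0505/0.08197 = 0.6161
Step 3: BW = 50.6/(N * d/lambda) = 50.6/(134 * 0.6161) = 0.61

0.61 deg


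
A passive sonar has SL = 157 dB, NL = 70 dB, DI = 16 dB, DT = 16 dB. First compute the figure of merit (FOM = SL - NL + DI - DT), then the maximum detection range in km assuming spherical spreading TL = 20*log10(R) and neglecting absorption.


Step 1: FOM = SL - NL + DI - DT = 157 - 70 + 16 - 16 = 87 dB
Step 2: at max range FOM = TL = 20*log10(R), so R = 10^(87/20) = 22387.21 m = 22.39 km

22.39 km


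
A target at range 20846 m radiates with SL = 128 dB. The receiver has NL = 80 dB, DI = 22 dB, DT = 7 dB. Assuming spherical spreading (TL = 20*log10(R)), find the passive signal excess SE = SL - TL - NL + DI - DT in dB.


Step 1: TL = 20*log10(20846) = 86.38 dB
Step 2: SE = 128 - 86.38 - 80 + 22 - 7 = -23.38

-23.38 dB


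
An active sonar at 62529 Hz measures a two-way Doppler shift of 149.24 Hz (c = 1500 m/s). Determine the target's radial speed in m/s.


1.79 m/s


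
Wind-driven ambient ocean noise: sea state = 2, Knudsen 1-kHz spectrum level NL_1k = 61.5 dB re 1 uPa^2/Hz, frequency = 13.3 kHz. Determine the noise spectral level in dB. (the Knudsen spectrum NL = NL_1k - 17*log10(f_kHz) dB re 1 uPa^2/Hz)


NL = NL_1k - 17*log10(f_kHz) = 61.5 - 17*log10(13.3) = 61.5 - (19.11) = 42.39

42.39 dB


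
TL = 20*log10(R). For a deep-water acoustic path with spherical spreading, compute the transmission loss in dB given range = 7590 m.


77.6 dB


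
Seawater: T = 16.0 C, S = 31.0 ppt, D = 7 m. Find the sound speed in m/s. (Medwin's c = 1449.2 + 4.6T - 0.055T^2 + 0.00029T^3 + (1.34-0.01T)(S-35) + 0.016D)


c = 1449.2 + 4.6*16.0 - 0.055*16.0^2 + 0.00029*16.0^3 + (1.34 - 0.01*16.0)*(31.0 - 35) + 0.016*7 = 1505.3

1505.3 m/s


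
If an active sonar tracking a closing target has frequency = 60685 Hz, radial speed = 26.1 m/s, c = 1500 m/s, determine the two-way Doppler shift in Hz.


fd = 2*f*v/c = 2 * 60685 * 26.1 / 1500 = 2111.84

2111.84 Hz


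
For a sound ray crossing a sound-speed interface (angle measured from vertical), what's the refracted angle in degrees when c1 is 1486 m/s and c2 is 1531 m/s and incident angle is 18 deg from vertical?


18.56 deg


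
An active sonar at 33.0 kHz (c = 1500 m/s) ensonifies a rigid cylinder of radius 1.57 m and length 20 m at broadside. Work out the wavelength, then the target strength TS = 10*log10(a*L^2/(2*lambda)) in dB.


Step 1: lambda = c/f = 1500/33000 = 0.04545 m
Step 2: TS = 10*log10(a*L^2/(2*lambda)) = 10*log10(1.57*20^2/(2*0.04545)) = 38.39

38.39 dB


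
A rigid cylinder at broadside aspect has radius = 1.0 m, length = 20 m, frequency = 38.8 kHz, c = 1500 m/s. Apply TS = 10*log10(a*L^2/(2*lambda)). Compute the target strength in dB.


37.14 dB


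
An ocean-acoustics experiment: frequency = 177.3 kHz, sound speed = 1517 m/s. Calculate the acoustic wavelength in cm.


0.86 cm


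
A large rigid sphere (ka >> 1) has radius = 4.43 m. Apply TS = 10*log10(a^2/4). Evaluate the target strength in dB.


TS = 10*log10(4.43^2 / 4) = 10*log10(4.906225) = 6.91

6.91 dB


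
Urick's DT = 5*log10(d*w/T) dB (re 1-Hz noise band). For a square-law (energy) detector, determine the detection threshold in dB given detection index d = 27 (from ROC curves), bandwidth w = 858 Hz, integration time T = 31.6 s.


DT = 5*log10(d*w/T) = 5*log10(27 * 858 / 31.6) = 5*log10(733.1) = 14.33

14.33 dB


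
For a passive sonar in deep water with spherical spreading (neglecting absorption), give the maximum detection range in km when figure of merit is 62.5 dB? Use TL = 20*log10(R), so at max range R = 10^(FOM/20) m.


1.33 km


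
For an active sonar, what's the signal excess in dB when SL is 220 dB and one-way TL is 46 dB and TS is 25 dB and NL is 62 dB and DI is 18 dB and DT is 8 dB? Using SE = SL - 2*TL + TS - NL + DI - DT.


SE = SL - 2*TL + TS - NL + DI - DT = 220 - 2*46 + (25) - 62 + 18 - 8 = 101

101 dB


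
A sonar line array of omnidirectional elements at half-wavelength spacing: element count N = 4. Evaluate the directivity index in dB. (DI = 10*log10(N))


6.02 dB


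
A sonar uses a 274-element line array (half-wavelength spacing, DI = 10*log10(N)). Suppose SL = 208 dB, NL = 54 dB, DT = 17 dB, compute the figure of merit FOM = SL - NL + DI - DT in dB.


161.38 dB


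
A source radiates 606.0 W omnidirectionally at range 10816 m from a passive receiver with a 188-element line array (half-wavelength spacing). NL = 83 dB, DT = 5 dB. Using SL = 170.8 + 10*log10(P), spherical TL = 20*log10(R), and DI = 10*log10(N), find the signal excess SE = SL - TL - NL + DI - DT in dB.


Step 1: SL = 170.8 + 10*log10(606.0) = 198.62 dB
Step 2: TL = 20*log10(10816) = 80.68 dB
Step 3: DI = 10*log10(188) = 22.74 dB
Step 4: SE = SL - TL - NL + DI - DT = 198.62 - 80.68 - 83 + 22.74 - 5 = 52.68

52.68 dB


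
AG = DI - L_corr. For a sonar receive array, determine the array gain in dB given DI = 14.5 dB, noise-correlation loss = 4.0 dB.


10.5 dB


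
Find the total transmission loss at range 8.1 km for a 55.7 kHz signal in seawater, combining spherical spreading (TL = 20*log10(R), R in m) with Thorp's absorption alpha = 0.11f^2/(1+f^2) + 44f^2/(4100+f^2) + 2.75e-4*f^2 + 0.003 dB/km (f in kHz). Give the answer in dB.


Step 1 (Thorp): alpha = 0.11*3102.49/(1+3102.49) + 44*3102.49/(4100+3102.49) + 2.75e-4*3102.49 + 0.003 = 19.9193 dB/km
Step 2: TL_spread = 20*log10(8100) = 78.17 dB
Step 3: TL_abs = alpha*R = 19.9193 * 8.1 = 161.35 dB
Step 4: TL_total = 78.17 + 161.35 = 239.52

239.52 dB


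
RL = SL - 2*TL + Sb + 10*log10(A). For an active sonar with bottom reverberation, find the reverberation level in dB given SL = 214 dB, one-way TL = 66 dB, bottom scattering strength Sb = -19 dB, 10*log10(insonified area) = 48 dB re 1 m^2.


111 dB


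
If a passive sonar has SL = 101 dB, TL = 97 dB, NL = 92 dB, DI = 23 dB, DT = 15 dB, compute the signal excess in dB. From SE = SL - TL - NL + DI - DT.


SE = SL - TL - NL + DI - DT = 101 - 97 - 92 + 23 - 15 = -80

-80 dB


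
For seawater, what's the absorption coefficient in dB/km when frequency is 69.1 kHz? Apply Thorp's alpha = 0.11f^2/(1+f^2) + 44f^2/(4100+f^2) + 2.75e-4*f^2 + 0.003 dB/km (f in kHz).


f^2 = 4774.81
alpha = 0.11*4774.81/(1+4774.81) + 44*4774.81/(4100+4774.81) + 2.75e-4*4774.81 + 0.003 = 25.099

25.099 dB/km


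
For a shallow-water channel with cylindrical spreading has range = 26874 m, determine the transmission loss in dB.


44.29 dB


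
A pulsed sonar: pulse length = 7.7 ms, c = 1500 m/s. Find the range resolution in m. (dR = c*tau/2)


dR = c*tau/2 = 1500 * 7.7e-3 / 2 = 5.775

5.775 m


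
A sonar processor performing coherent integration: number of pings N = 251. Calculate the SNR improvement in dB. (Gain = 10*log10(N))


Gain = 10*log10(251) = 24.0

24.0 dB


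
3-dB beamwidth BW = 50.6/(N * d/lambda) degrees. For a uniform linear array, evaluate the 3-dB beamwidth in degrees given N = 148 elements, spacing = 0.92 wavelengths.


0.37 deg


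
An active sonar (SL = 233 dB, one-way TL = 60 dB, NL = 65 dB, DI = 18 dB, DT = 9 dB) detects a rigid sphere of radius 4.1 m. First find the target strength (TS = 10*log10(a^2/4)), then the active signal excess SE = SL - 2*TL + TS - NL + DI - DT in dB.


Step 1: TS = 10*log10(4.1^2/4) = 6.24 dB
Step 2: SE = SL - 2*TL + TS - NL + DI - DT = 233 - 2*60 + (6.24) - 65 + 18 - 9 = 63.24

63.24 dB


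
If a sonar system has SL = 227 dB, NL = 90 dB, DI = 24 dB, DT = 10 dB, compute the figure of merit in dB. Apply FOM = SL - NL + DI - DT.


FOM = SL - NL + DI - DT = 227 - 90 + 24 - 10 = 151

151 dB


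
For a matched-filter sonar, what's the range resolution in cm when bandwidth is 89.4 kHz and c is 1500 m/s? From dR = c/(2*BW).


dR = c/(2*BW) = 1500 / (2 * 89.4e3) = 0.0084 m = 0.84 cm

0.84 cm


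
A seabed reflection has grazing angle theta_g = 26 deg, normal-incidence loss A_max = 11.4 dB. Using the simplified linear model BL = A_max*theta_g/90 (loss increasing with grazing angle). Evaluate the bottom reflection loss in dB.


BL = A_max * theta_g / 90 = 11.4 * 26 / 90 = 3.29

3.29 dB


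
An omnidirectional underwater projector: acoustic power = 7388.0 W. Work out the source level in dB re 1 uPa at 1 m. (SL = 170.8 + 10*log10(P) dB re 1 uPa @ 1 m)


SL = 170.8 + 10*log10(7388.0) = 170.8 + 38.69 = 209.49

209.49 dB


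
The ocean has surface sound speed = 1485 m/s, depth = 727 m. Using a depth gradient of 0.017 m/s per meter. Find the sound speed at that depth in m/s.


c = 1485 + 0.017 * 727 = 1497.359

1497.359 m/s


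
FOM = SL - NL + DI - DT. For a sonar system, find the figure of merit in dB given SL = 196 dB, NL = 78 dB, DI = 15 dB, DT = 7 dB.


FOM = SL - NL + DI - DT = 196 - 78 + 15 - 7 = 126

126 dB


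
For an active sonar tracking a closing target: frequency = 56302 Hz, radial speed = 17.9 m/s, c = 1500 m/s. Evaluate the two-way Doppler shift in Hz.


fd = 2*f*v/c = 2 * 56302 * 17.9 / 1500 = 1343.74

1343.74 Hz


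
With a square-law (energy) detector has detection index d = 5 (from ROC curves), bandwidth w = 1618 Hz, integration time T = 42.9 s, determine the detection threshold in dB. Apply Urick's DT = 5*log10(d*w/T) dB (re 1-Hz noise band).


DT = 5*log10(d*w/T) = 5*log10(5 * 1618 / 42.9) = 5*log10(188.58) = 11.38

11.38 dB


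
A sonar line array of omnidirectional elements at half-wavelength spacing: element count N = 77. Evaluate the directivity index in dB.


DI = 10*log10(77) = 18.86

18.86 dB


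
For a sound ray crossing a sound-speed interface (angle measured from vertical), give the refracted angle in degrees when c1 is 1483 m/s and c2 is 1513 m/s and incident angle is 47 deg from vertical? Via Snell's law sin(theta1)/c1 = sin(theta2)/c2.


sin(theta2) = (c2/c1)*sin(theta1) = (1513/1483)*sin(47 deg) = 0.74615
theta2 = arcsin(0.74615) = 48.26

48.26 deg


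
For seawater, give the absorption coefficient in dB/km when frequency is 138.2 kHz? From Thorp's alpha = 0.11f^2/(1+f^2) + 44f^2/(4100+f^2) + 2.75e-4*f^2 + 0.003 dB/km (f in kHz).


f^2 = 19099.24
alpha = 0.11*19099.24/(1+19099.24) + 44*19099.24/(4100+19099.24) + 2.75e-4*19099.24 + 0.003 = 41.589

41.589 dB/km


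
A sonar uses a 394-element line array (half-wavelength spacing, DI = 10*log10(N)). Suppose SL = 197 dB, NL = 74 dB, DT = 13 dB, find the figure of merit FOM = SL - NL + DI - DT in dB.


Step 1: DI = 10*log10(394) = 25.95 dB
Step 2: FOM = SL - NL + DI - DT = 197 - 74 + 25.95 - 13 = 135.95

135.95 dB


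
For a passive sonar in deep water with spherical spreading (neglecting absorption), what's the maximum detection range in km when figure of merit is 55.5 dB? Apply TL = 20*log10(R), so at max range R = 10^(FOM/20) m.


At max range FOM = TL, so 20*log10(R) = 55.5
R = 10^(55.5/20) = 595.66 m = 0.6 km

0.6 km


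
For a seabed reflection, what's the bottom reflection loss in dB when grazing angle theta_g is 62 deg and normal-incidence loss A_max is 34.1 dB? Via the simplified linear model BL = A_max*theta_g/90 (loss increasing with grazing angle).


23.49 dB


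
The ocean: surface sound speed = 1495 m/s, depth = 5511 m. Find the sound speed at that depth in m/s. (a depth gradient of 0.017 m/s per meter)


c = 1495 + 0.017 * 5511 = 1588.687

1588.687 m/s


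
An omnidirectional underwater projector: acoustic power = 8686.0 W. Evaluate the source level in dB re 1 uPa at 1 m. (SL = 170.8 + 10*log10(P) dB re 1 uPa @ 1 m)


210.19 dB


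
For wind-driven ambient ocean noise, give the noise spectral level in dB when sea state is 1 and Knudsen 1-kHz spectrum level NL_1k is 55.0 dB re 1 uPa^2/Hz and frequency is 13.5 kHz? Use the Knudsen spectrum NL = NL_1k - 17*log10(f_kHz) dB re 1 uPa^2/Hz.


NL = NL_1k - 17*log10(f_kHz) = 55.0 - 17*log10(13.5) = 55.0 - (19.22) = 35.78

35.78 dB


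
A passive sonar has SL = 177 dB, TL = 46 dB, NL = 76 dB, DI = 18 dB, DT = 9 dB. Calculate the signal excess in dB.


SE = SL - TL - NL + DI - DT = 177 - 46 - 76 + 18 - 9 = 64

64 dB


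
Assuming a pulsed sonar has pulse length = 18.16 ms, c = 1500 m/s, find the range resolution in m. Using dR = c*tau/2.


dR = c*tau/2 = 1500 * 18.16e-3 / 2 = 13.62

13.62 m


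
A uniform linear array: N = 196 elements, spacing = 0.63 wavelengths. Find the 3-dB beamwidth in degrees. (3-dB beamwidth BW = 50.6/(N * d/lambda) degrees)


0.41 deg


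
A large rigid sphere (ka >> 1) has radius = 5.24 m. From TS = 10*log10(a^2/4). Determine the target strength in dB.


TS = 10*log10(5.24^2 / 4) = 10*log10(6.8644) = 8.37

8.37 dB


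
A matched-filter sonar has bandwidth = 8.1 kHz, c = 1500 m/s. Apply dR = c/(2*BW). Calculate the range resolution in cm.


9.26 cm


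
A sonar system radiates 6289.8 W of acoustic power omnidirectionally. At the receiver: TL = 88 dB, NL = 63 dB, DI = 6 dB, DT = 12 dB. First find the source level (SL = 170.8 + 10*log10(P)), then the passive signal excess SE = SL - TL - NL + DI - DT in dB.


Step 1: SL = 170.8 + 10*log10(6289.8) = 208.79 dB
Step 2: SE = SL - TL - NL + DI - DT = 208.79 - 88 - 63 + 6 - 12 = 51.79

51.79 dB


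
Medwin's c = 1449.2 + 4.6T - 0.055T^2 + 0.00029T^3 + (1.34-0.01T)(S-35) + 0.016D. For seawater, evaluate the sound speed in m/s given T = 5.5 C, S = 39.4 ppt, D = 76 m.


1479.75 m/s


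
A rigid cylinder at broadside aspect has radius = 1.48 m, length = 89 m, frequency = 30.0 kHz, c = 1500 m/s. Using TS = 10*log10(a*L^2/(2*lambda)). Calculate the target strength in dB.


50.69 dB


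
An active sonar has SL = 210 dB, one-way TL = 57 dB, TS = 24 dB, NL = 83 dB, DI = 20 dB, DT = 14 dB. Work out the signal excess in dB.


SE = SL - 2*TL + TS - NL + DI - DT = 210 - 2*57 + (24) - 83 + 20 - 14 = 43

43 dB


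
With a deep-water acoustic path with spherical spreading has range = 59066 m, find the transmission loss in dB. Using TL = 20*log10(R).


95.43 dB


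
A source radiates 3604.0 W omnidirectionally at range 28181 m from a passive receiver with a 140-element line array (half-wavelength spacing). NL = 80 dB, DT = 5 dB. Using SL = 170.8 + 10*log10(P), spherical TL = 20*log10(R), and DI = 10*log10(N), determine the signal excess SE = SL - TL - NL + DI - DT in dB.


Step 1: SL = 170.8 + 10*log10(3604.0) = 206.37 dB
Step 2: TL = 20*log10(28181) = 89.0 dB
Step 3: DI = 10*log10(140) = 21.46 dB
Step 4: SE = SL - TL - NL + DI - DT = 206.37 - 89.0 - 80 + 21.46 - 5 = 53.83

53.83 dB


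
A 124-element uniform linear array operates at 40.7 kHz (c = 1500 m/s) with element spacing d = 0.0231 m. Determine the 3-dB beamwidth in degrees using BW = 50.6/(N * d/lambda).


Step 1: lambda = 1500/40700 = 0.03686 m
Step 2: d/lambda = 0.0231/0.03686 = 0.6267
Step 3: BW = 50.6/(N * d/lambda) = 50.6/(124 * 0.6267) = 0.65

0.65 deg


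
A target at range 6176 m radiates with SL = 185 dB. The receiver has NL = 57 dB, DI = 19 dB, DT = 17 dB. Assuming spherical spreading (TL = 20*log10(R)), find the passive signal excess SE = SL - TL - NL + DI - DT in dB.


54.19 dB


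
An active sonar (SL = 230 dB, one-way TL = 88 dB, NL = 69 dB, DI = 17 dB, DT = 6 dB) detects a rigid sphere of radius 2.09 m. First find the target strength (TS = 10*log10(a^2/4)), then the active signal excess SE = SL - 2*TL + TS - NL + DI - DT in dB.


Step 1: TS = 10*log10(2.09^2/4) = 0.38 dB
Step 2: SE = SL - 2*TL + TS - NL + DI - DT = 230 - 2*88 + (0.38) - 69 + 17 - 6 = -3.62

-3.62 dB


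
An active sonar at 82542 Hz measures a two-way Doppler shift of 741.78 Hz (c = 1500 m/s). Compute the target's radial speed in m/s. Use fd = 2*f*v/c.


From fd = 2*f*v/c, v = c*fd/(2*f) = 1500 * 741.78 / (2*82542) = 6.74

6.74 m/s


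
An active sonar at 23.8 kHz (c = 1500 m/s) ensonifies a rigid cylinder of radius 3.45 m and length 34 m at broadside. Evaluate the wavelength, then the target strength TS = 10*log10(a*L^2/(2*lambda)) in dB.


Step 1: lambda = c/f = 1500/23800 = 0.06303 m
Step 2: TS = 10*log10(a*L^2/(2*lambda)) = 10*log10(3.45*34^2/(2*0.06303)) = 45.0

45.0 dB


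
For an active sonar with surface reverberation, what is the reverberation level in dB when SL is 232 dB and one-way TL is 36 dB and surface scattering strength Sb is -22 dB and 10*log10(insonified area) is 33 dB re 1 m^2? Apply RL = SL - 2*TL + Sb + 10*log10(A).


RL = SL - 2*TL + Sb + 10*log10(A) = 232 - 2*36 + (-22) + 33 = 171

171 dB


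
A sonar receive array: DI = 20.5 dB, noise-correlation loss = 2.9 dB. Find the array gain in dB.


AG = DI - L_corr = 20.5 - 2.9 = 17.6

17.6 dB


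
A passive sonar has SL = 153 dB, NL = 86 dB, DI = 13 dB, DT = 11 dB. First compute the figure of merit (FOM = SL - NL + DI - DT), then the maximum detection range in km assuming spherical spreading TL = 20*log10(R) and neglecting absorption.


Step 1: FOM = SL - NL + DI - DT = 153 - 86 + 13 - 11 = 69 dB
Step 2: at max range FOM = TL = 20*log10(R), so R = 10^(69/20) = 2818.38 m = 2.82 km

2.82 km


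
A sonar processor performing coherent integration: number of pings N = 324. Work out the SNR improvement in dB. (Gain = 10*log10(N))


25.11 dB


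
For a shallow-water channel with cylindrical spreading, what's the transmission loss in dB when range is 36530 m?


TL = 10*log10(36530) = 45.63

45.63 dB


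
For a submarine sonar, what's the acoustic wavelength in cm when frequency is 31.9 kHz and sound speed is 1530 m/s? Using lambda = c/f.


lambda = c/f = 1530 / 31900 = 0.048 m = 4.8 cm

4.8 cm


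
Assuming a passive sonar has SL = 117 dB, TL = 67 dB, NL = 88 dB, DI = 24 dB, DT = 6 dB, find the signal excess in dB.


-20 dB


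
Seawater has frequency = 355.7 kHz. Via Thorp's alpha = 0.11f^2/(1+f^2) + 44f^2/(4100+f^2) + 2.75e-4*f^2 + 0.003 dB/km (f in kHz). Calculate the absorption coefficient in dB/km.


77.526 dB/km
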